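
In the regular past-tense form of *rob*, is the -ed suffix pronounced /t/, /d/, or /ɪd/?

The stem *rob* ends in a voiced sound other than /d/.
The -ed suffix is realized as /ɪd/ after /t, d/; as /t/ after other voiceless consonants; and as /d/ after other voiced sounds.
So -ed on *rob* is pronounced /d/.

/d/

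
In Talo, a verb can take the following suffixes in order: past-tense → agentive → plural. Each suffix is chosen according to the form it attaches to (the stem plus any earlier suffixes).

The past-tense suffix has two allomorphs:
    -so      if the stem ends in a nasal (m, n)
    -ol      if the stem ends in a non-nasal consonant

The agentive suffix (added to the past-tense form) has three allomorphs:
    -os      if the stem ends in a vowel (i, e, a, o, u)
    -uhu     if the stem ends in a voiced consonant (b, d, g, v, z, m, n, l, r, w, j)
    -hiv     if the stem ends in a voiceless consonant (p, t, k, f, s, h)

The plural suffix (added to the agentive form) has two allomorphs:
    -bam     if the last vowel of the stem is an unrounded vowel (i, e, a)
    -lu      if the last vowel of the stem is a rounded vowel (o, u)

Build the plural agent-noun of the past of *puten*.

The final consonant of *puten* is /n/, which is a nasal, so the past-tense suffix is -so, giving *putenso*.
The final sound of the past-tense form *putenso* is /o/, which is a vowel, so the agentive suffix is -os, giving *putensoos*.
Since the last vowel of the agentive form *putensoos* is /o/ (a rounded vowel), it takes -lu, giving *putensooslu*.

putensooslu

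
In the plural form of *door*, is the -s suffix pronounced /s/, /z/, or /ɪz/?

/z/

The stem *door* ends in a voiced non-sibilant sound.
The plural suffix surfaces as /ɪz/ after sibilants, /s/ after other voiceless consonants, and /z/ after other voiced sounds.
So the plural -s on *door* is pronounced /z/.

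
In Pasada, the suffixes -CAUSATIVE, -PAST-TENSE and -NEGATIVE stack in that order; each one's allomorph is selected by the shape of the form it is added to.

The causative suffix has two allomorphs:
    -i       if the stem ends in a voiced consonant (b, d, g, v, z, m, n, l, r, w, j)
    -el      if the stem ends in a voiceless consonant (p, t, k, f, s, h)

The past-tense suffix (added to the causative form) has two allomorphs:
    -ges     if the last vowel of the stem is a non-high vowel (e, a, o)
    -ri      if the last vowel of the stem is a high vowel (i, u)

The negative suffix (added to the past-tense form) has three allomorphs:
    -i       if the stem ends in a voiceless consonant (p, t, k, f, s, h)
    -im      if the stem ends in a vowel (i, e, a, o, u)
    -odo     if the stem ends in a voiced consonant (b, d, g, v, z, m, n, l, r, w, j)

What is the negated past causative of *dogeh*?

dogehelgesi

*dogeh*: final consonant = /h/, voiceless → -el → *dogehel*.
The last vowel of the causative form *dogehel* is /e/, which is a non-high vowel, so the past-tense suffix is -ges, giving *dogehelges*.
The final sound of the past-tense form *dogehelges* is /s/, which is a voiceless consonant, so the negative suffix is -i, giving *dogehelgesi*.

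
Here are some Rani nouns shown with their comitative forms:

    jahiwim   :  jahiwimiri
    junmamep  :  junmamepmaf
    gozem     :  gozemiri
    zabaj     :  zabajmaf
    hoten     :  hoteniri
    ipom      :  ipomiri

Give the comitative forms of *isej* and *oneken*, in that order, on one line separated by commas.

The alternation tracks the final consonant of the stem — -iri when the stem ends in a nasal (*jahiwim*, *gozem*, *hoten*, *ipom*); -maf when the stem ends in a non-nasal consonant (*junmamep*, *zabaj*).
*isej* — final consonant /j/ (non-nasal) → -maf → *isejmaf*.
*oneken*: final consonant = /n/, a nasal → -iri → *onekeniri*.

isejmaf, onekeniri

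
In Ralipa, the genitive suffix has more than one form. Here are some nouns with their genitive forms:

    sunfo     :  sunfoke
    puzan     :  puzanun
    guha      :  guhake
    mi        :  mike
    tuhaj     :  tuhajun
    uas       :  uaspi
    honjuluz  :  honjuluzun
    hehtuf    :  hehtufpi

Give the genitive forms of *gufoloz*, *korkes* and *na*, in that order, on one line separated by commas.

gufolozun, korkespi, nake

Looking at the final sound of each stem: -pi when the stem ends in a voiceless consonant (*uas*, *hehtuf*); -un when the stem ends in a voiced consonant (*puzan*, *tuhaj*, *honjuluz*); -ke when the stem ends in a vowel (*sunfo*, *guha*, *mi*).
*gufoloz* — final sound /z/ (a voiced consonant) → -un → *gufolozun*.
*korkes* — final sound /s/ (a voiceless consonant) → -pi → *korkespi*.
Since the final sound of *na* is /a/ (a vowel), it takes -ke, giving *nake*.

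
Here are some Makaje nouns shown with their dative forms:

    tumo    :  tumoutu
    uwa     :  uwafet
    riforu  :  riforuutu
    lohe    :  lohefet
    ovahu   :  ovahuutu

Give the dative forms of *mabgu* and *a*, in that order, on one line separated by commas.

The suffix is conditioned by the last vowel: -utu when the last vowel of the stem is a rounded vowel (*tumo*, *riforu*, *ovahu*); -fet when the last vowel of the stem is an unrounded vowel (*uwa*, *lohe*).
Since the last vowel of *mabgu* is /u/ (a rounded vowel), it takes -utu, giving *mabguutu*.
*a* — last vowel /a/ (an unrounded vowel) → -fet → *afet*.

mabguutu, afet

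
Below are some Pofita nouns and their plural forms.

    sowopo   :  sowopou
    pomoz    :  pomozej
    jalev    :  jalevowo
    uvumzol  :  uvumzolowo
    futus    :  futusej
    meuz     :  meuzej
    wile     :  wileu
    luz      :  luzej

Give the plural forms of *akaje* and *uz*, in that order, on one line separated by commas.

akajeu, uzej

Looking at the final sound of each stem: -ej when the stem ends in a sibilant (*pomoz*, *futus*, *meuz*, *luz*); -owo when the stem ends in a non-sibilant consonant (*jalev*, *uvumzol*); -u when the stem ends in a vowel (*sowopo*, *wile*).
Since the final sound of *akaje* is /e/ (a vowel), it takes -u, giving *akajeu*.
The final sound of *uz* is /z/, which is a sibilant, so the suffix is -ej, giving *uzej*.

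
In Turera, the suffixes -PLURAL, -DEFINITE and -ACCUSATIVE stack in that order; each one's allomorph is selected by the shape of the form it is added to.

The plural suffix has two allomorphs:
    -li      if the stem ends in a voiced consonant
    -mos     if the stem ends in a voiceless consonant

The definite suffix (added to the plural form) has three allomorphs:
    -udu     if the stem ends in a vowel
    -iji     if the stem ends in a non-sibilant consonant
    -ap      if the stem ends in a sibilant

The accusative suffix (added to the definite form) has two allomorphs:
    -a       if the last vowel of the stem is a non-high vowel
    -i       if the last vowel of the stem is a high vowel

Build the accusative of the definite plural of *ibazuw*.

ibazuwliudui

Since the final consonant of *ibazuw* is /w/ (voiced), it takes -li, giving *ibazuwli*.
Since the final sound of the plural form *ibazuwli* is /i/ (a vowel), it takes -udu, giving *ibazuwliudu*.
The definite form *ibazuwliudu* — last vowel /u/ (a high vowel) → -i → *ibazuwliudui*.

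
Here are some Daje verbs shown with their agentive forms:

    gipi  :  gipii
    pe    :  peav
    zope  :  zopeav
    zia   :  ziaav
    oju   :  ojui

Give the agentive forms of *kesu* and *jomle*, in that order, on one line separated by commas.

kesui, jomleav

The suffix is conditioned by the last vowel: -i when the last vowel of the stem is a high vowel (*gipi*, *oju*); -av when the last vowel of the stem is a non-high vowel (*pe*, *zope*, *zia*).
The last vowel of *kesu* is /u/, which is a high vowel, so the suffix is -i, giving *kesui*.
The last vowel of *jomle* is /e/, which is a non-high vowel, so the suffix is -av, giving *jomleav*.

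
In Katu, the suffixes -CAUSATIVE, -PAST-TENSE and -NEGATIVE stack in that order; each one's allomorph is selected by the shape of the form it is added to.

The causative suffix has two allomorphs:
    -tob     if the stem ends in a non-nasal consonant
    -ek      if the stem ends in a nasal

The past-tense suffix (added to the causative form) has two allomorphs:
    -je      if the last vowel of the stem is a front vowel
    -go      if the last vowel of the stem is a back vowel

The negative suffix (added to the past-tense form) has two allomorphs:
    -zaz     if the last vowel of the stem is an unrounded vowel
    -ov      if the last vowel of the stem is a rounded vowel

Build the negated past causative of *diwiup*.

The final consonant of *diwiup* is /p/, which is non-nasal, so the causative suffix is -tob, giving *diwiuptob*.
The last vowel of the causative form *diwiuptob* is /o/, which is a back vowel, so the past-tense suffix is -go, giving *diwiuptobgo*.
The past-tense form *diwiuptobgo*: last vowel = /o/, a rounded vowel → -ov → *diwiuptobgoov*.

diwiuptobgoov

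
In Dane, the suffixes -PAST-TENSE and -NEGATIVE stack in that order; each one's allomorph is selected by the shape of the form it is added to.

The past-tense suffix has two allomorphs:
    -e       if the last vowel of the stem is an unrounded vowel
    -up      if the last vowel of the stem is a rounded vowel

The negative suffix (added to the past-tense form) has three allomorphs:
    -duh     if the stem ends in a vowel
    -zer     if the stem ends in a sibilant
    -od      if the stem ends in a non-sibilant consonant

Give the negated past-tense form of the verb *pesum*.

pesumupod

The last vowel of *pesum* is /u/, which is a rounded vowel, so the past-tense suffix is -up, giving *pesumup*.
The final sound of the past-tense form *pesumup* is /p/, which is a non-sibilant consonant, so the negative suffix is -od, giving *pesumupod*.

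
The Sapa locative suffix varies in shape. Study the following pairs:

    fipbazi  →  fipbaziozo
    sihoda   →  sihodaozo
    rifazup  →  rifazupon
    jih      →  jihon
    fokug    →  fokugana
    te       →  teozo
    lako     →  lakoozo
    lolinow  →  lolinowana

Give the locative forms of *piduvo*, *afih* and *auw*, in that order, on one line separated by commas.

The alternation tracks the final sound of the stem — -on when the stem ends in a voiceless consonant (*rifazup*, *jih*); -ana when the stem ends in a voiced consonant (*fokug*, *lolinow*); -ozo when the stem ends in a vowel (*fipbazi*, *sihoda*, *te*, *lako*).
Since the final sound of *piduvo* is /o/ (a vowel), it takes -ozo, giving *piduvoozo*.
*afih*: final sound = /h/, a voiceless consonant → -on → *afihon*.
*auw*: final sound = /w/, a voiced consonant → -ana → *auwana*.

piduvoozo, afihon, auwana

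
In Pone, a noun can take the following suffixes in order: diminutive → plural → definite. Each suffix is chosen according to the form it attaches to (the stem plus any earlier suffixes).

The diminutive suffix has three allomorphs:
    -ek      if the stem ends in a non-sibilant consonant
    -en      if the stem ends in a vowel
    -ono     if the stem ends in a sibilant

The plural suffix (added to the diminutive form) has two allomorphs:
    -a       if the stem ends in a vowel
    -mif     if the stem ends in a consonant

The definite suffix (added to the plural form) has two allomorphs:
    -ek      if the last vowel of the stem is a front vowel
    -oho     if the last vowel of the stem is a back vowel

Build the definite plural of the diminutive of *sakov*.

*sakov*: final sound = /v/, a non-sibilant consonant → -ek → *sakovek*.
The final sound of the diminutive form *sakovek* is /k/, which is a consonant, so the plural suffix is -mif, giving *sakovekmif*.
The plural form *sakovekmif* — last vowel /i/ (a front vowel) → -ek → *sakovekmifek*.

sakovekmifek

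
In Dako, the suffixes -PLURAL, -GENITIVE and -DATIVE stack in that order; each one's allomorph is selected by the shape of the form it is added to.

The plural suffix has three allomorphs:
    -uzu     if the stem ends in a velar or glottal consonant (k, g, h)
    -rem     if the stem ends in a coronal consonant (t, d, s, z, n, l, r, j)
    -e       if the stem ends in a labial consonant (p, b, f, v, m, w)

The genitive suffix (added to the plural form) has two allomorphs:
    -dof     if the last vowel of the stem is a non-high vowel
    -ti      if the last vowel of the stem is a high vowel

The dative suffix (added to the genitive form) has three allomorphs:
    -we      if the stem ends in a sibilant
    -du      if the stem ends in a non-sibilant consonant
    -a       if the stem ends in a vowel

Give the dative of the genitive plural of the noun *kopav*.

The final consonant of *kopav* is /v/, which is labial, so the plural suffix is -e, giving *kopave*.
The plural form *kopave*: last vowel = /e/, a non-high vowel → -dof → *kopavedof*.
The genitive form *kopavedof*: final sound = /f/, a non-sibilant consonant → -du → *kopavedofdu*.

kopavedofdu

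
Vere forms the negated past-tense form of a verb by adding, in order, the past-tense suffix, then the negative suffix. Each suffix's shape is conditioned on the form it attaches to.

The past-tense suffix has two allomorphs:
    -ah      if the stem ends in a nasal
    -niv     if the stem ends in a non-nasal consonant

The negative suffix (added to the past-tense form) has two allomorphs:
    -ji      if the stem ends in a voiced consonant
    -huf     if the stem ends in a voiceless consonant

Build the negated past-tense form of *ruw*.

*ruw* — final consonant /w/ (non-nasal) → -niv → *ruwniv*.
Since the final consonant of the past-tense form *ruwniv* is /v/ (voiced), it takes -ji, giving *ruwnivji*.

ruwnivji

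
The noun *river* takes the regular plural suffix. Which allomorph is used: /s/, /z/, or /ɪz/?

/z/

The stem *river* ends in a voiced non-sibilant sound.
The plural suffix surfaces as /ɪz/ after sibilants, /s/ after other voiceless consonants, and /z/ after other voiced sounds.
So the plural -s on *river* is pronounced /z/.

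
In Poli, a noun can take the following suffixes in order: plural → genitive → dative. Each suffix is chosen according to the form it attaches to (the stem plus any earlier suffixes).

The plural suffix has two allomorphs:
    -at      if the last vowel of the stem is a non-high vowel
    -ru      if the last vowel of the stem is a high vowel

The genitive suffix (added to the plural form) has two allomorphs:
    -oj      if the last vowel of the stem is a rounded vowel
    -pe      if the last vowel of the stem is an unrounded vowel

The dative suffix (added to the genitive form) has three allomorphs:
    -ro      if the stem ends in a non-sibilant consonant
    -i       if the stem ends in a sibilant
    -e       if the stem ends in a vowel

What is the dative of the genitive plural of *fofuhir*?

fofuhirruojro

Since the last vowel of *fofuhir* is /i/ (a high vowel), it takes -ru, giving *fofuhirru*.
Since the last vowel of the plural form *fofuhirru* is /u/ (a rounded vowel), it takes -oj, giving *fofuhirruoj*.
The genitive form *fofuhirruoj*: final sound = /j/, a non-sibilant consonant → -ro → *fofuhirruojro*.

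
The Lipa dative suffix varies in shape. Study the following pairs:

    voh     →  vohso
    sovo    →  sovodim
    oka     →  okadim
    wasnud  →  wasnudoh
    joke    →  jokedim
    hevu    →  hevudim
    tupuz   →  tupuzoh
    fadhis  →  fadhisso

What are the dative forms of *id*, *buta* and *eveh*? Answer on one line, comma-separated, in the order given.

idoh, butadim, evehso

Looking at the final sound of each stem: -so when the stem ends in a voiceless consonant (*voh*, *fadhis*); -oh when the stem ends in a voiced consonant (*wasnud*, *tupuz*); -dim when the stem ends in a vowel (*sovo*, *oka*, *joke*, *hevu*).
The final sound of *id* is /d/, which is a voiced consonant, so the suffix is -oh, giving *idoh*.
The final sound of *buta* is /a/, which is a vowel, so the suffix is -dim, giving *butadim*.
The final sound of *eveh* is /h/, which is a voiceless consonant, so the suffix is -so, giving *evehso*.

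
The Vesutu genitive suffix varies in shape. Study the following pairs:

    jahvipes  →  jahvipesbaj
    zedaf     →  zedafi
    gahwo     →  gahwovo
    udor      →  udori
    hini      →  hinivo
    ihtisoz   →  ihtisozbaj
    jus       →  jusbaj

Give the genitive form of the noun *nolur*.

The alternation tracks the final sound of the stem — -baj when the stem ends in a sibilant (*jahvipes*, *ihtisoz*, *jus*); -i when the stem ends in a non-sibilant consonant (*zedaf*, *udor*); -vo when the stem ends in a vowel (*gahwo*, *hini*).
*nolur*: final sound = /r/, a non-sibilant consonant → -i → *noluri*.

noluri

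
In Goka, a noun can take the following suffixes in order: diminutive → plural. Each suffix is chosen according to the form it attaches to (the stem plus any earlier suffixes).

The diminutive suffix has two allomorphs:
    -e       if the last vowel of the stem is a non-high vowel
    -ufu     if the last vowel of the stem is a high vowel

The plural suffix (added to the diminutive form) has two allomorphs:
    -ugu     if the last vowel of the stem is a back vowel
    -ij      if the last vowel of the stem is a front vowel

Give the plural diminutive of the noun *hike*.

hikeeij

The last vowel of *hike* is /e/, which is a non-high vowel, so the diminutive suffix is -e, giving *hikee*.
The diminutive form *hikee*: last vowel = /e/, a front vowel → -ij → *hikeeij*.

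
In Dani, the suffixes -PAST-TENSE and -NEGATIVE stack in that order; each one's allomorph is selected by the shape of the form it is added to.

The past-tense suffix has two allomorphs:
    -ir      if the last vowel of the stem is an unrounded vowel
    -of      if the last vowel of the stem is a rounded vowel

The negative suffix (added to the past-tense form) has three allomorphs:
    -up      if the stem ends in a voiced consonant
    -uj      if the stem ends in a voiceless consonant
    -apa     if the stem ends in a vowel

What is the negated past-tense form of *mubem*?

The last vowel of *mubem* is /e/, which is an unrounded vowel, so the past-tense suffix is -ir, giving *mubemir*.
The final sound of the past-tense form *mubemir* is /r/, which is a voiced consonant, so the negative suffix is -up, giving *mubemirup*.

mubemirup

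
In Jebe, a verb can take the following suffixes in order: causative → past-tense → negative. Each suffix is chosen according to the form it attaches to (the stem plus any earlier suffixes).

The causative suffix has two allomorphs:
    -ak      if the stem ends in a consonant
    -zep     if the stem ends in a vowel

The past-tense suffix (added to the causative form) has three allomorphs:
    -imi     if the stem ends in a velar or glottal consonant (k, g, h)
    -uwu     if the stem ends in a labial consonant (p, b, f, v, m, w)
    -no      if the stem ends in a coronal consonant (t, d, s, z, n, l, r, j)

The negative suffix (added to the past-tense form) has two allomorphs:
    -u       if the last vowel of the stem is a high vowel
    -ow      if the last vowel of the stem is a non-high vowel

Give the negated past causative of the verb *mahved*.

mahvedakimiu

*mahved*: final sound = /d/, a consonant → -ak → *mahvedak*.
The causative form *mahvedak*: final consonant = /k/, velar/glottal → -imi → *mahvedakimi*.
The past-tense form *mahvedakimi* — last vowel /i/ (a high vowel) → -u → *mahvedakimiu*.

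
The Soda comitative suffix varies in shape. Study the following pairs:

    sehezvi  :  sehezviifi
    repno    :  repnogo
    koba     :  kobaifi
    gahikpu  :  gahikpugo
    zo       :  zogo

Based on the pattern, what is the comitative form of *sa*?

saifi

The suffix is conditioned by the last vowel: -go when the last vowel of the stem is a rounded vowel (*repno*, *gahikpu*, *zo*); -ifi when the last vowel of the stem is an unrounded vowel (*sehezvi*, *koba*).
Since the last vowel of *sa* is /a/ (an unrounded vowel), it takes -ifi, giving *saifi*.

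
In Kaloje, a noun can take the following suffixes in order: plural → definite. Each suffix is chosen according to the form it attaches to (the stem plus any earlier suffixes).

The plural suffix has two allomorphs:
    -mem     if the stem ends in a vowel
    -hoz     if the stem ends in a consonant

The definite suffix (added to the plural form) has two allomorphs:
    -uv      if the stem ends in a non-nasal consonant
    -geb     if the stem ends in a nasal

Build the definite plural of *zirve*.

zirvememgeb

The final sound of *zirve* is /e/, which is a vowel, so the plural suffix is -mem, giving *zirvemem*.
The final consonant of the plural form *zirvemem* is /m/, which is a nasal, so the definite suffix is -geb, giving *zirvememgeb*.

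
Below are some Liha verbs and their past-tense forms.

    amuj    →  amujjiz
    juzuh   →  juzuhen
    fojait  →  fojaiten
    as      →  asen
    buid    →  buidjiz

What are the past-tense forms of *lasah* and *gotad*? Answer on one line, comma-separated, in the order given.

The alternation tracks the final consonant of the stem — -en when the stem ends in a voiceless consonant (*juzuh*, *fojait*, *as*); -jiz when the stem ends in a voiced consonant (*amuj*, *buid*).
The final consonant of *lasah* is /h/, which is voiceless, so the suffix is -en, giving *lasahen*.
Since the final consonant of *gotad* is /d/ (voiced), it takes -jiz, giving *gotadjiz*.

lasahen, gotadjiz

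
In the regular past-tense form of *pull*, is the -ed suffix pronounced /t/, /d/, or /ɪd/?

/d/

The stem *pull* ends in a voiced sound other than /d/.
The -ed suffix is realized as /ɪd/ after /t, d/; as /t/ after other voiceless consonants; and as /d/ after other voiced sounds.
So -ed on *pull* is pronounced /d/.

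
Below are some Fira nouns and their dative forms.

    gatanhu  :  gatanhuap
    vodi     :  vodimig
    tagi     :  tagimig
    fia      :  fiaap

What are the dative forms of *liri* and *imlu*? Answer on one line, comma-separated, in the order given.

The suffix is conditioned by the last vowel: -mig when the last vowel of the stem is a front vowel (*vodi*, *tagi*); -ap when the last vowel of the stem is a back vowel (*gatanhu*, *fia*).
The last vowel of *liri* is /i/, which is a front vowel, so the suffix is -mig, giving *lirimig*.
*imlu* — last vowel /u/ (a back vowel) → -ap → *imluap*.

lirimig, imluap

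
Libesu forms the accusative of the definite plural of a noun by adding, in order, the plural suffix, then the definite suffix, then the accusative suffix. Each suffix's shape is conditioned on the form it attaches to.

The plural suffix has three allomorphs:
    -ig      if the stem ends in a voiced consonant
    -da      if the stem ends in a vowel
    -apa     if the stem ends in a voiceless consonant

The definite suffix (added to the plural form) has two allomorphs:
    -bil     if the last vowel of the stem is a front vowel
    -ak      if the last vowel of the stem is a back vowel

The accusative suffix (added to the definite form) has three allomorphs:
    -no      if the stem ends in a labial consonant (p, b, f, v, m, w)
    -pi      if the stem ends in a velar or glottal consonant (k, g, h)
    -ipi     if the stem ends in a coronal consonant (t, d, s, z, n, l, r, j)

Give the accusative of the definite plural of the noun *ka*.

*ka* — final sound /a/ (a vowel) → -da → *kada*.
The last vowel of the plural form *kada* is /a/, which is a back vowel, so the definite suffix is -ak, giving *kadaak*.
The definite form *kadaak* — final consonant /k/ (velar/glottal) → -pi → *kadaakpi*.

kadaakpi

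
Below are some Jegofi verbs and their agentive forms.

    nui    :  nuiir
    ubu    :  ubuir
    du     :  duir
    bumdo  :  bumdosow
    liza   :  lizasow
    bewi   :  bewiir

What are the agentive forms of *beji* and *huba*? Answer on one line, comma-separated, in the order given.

bejiir, hubasow

Looking at the last vowel of each stem: -ir when the last vowel of the stem is a high vowel (*nui*, *ubu*, *du*, *bewi*); -sow when the last vowel of the stem is a non-high vowel (*bumdo*, *liza*).
The last vowel of *beji* is /i/, which is a high vowel, so the suffix is -ir, giving *bejiir*.
*huba*: last vowel = /a/, a non-high vowel → -sow → *hubasow*.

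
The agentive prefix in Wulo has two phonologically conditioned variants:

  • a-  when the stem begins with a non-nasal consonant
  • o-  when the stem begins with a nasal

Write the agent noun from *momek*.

*momek* — first consonant /m/ (a nasal) → o- → *omomek*.

omomek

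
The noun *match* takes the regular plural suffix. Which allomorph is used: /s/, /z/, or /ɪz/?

/ɪz/

The stem *match* ends in a sibilant (/s, z, ʃ, ʒ, tʃ, dʒ/).
The plural suffix surfaces as /ɪz/ after sibilants, /s/ after other voiceless consonants, and /z/ after other voiced sounds.
So the plural -s on *match* is pronounced /ɪz/.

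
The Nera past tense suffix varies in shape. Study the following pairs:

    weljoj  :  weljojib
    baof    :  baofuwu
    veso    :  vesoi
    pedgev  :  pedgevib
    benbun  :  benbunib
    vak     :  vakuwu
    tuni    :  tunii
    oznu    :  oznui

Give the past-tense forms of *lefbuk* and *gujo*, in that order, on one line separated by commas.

Looking at the final sound of each stem: -uwu when the stem ends in a voiceless consonant (*baof*, *vak*); -ib when the stem ends in a voiced consonant (*weljoj*, *pedgev*, *benbun*); -i when the stem ends in a vowel (*veso*, *tuni*, *oznu*).
*lefbuk* — final sound /k/ (a voiceless consonant) → -uwu → *lefbukuwu*.
*gujo* — final sound /o/ (a vowel) → -i → *gujoi*.

lefbukuwu, gujoi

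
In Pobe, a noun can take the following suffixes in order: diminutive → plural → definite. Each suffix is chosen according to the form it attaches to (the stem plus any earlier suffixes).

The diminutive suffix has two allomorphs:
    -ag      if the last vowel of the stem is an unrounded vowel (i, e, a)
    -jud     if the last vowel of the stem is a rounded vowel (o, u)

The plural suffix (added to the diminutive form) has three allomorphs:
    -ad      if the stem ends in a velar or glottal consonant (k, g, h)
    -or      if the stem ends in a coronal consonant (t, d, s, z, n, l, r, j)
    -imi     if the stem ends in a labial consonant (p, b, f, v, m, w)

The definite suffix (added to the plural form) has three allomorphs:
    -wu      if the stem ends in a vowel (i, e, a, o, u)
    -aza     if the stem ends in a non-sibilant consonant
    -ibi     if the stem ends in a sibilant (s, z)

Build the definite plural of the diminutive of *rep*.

Since the last vowel of *rep* is /e/ (an unrounded vowel), it takes -ag, giving *repag*.
The final consonant of the diminutive form *repag* is /g/, which is velar/glottal, so the plural suffix is -ad, giving *repagad*.
The plural form *repagad*: final sound = /d/, a non-sibilant consonant → -aza → *repagadaza*.

repagadaza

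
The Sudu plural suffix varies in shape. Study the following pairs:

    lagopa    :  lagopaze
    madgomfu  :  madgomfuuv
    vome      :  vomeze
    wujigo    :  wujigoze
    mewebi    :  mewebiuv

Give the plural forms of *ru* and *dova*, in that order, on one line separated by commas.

ruuv, dovaze

The alternation tracks the last vowel of the stem — -uv when the last vowel of the stem is a high vowel (*madgomfu*, *mewebi*); -ze when the last vowel of the stem is a non-high vowel (*lagopa*, *vome*, *wujigo*).
Since the last vowel of *ru* is /u/ (a high vowel), it takes -uv, giving *ruuv*.
The last vowel of *dova* is /a/, which is a non-high vowel, so the suffix is -ze, giving *dovaze*.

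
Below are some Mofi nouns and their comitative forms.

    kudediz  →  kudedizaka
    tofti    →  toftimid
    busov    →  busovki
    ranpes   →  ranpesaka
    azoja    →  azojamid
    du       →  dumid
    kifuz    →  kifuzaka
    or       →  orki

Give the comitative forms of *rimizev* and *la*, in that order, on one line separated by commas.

rimizevki, lamid

The suffix is conditioned by the final sound: -aka when the stem ends in a sibilant (*kudediz*, *ranpes*, *kifuz*); -ki when the stem ends in a non-sibilant consonant (*busov*, *or*); -mid when the stem ends in a vowel (*tofti*, *azoja*, *du*).
The final sound of *rimizev* is /v/, which is a non-sibilant consonant, so the suffix is -ki, giving *rimizevki*.
Since the final sound of *la* is /a/ (a vowel), it takes -mid, giving *lamid*.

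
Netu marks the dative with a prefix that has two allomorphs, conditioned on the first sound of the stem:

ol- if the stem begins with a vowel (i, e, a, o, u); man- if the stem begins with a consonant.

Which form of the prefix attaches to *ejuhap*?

The first sound of *ejuhap* is /e/, which is a vowel, so the prefix is ol-.

ol-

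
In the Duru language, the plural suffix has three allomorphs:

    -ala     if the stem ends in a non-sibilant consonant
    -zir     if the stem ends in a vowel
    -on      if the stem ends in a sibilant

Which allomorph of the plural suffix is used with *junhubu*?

Since the final sound of *junhubu* is /u/ (a vowel), it takes -zir.

-zir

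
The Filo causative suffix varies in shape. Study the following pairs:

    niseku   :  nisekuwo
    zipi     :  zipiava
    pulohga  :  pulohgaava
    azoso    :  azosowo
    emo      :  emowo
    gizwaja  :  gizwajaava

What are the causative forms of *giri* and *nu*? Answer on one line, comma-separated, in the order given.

giriava, nuwo

The pattern is rounding harmony: -wo when the last vowel of the stem is a rounded vowel (*niseku*, *azoso*, *emo*); -ava when the last vowel of the stem is an unrounded vowel (*zipi*, *pulohga*, *gizwaja*).
*giri*: last vowel = /i/, an unrounded vowel → -ava → *giriava*.
*nu*: last vowel = /u/, a rounded vowel → -wo → *nuwo*.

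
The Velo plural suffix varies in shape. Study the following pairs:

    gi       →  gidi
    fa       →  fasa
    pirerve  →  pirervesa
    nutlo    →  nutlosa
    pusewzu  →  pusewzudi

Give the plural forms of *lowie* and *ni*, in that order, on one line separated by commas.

lowiesa, nidi

The alternation tracks the last vowel of the stem — -di when the last vowel of the stem is a high vowel (*gi*, *pusewzu*); -sa when the last vowel of the stem is a non-high vowel (*fa*, *pirerve*, *nutlo*).
*lowie*: last vowel = /e/, a non-high vowel → -sa → *lowiesa*.
Since the last vowel of *ni* is /i/ (a high vowel), it takes -di, giving *nidi*.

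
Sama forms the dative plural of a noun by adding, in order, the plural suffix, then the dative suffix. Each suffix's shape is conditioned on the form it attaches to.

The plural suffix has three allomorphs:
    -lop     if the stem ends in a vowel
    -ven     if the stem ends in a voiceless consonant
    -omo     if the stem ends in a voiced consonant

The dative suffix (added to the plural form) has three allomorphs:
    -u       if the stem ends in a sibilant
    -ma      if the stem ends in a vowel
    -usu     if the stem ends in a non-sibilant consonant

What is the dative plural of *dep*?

depvenusu

Since the final sound of *dep* is /p/ (a voiceless consonant), it takes -ven, giving *depven*.
The plural form *depven*: final sound = /n/, a non-sibilant consonant → -usu → *depvenusu*.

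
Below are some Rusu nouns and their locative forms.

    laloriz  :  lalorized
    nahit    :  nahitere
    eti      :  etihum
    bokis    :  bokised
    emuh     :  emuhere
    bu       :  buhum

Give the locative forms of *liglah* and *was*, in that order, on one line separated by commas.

liglahere, wased

The alternation tracks the final sound of the stem — -ed when the stem ends in a sibilant (*laloriz*, *bokis*); -ere when the stem ends in a non-sibilant consonant (*nahit*, *emuh*); -hum when the stem ends in a vowel (*eti*, *bu*).
Since the final sound of *liglah* is /h/ (a non-sibilant consonant), it takes -ere, giving *liglahere*.
Since the final sound of *was* is /s/ (a sibilant), it takes -ed, giving *wased*.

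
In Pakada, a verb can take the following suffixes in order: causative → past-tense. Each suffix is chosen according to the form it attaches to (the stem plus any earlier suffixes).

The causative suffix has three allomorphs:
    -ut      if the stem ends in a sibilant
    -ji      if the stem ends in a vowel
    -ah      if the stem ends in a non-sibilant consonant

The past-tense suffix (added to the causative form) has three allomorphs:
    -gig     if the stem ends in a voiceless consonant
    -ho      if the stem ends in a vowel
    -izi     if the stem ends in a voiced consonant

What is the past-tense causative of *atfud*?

atfudahgig

*atfud* — final sound /d/ (a non-sibilant consonant) → -ah → *atfudah*.
The causative form *atfudah*: final sound = /h/, a voiceless consonant → -gig → *atfudahgig*.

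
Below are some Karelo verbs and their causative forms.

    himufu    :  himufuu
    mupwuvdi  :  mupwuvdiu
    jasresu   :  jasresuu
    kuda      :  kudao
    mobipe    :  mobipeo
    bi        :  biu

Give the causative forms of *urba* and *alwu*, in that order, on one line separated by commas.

urbao, alwuu

The pattern is height harmony: -u when the last vowel of the stem is a high vowel (*himufu*, *mupwuvdi*, *jasresu*, *bi*); -o when the last vowel of the stem is a non-high vowel (*kuda*, *mobipe*).
*urba*: last vowel = /a/, a non-high vowel → -o → *urbao*.
*alwu* — last vowel /u/ (a high vowel) → -u → *alwuu*.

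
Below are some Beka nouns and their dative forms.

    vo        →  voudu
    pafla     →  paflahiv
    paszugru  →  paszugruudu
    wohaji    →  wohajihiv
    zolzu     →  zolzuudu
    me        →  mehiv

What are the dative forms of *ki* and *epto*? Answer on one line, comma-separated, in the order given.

The alternation tracks the last vowel of the stem — -udu when the last vowel of the stem is a rounded vowel (*vo*, *paszugru*, *zolzu*); -hiv when the last vowel of the stem is an unrounded vowel (*pafla*, *wohaji*, *me*).
Since the last vowel of *ki* is /i/ (an unrounded vowel), it takes -hiv, giving *kihiv*.
*epto*: last vowel = /o/, a rounded vowel → -udu → *eptoudu*.

kihiv, eptoudu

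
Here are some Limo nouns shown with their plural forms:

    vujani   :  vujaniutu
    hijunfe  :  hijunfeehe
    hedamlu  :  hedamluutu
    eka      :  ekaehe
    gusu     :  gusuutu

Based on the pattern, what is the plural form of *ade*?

The alternation tracks the last vowel of the stem — -utu when the last vowel of the stem is a high vowel (*vujani*, *hedamlu*, *gusu*); -ehe when the last vowel of the stem is a non-high vowel (*hijunfe*, *eka*).
The last vowel of *ade* is /e/, which is a non-high vowel, so the suffix is -ehe, giving *adeehe*.

adeehe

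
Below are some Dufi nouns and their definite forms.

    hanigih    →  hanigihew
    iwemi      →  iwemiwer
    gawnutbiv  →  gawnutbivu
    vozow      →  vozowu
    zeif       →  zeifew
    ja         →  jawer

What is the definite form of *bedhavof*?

bedhavofew

The alternation tracks the final sound of the stem — -ew when the stem ends in a voiceless consonant (*hanigih*, *zeif*); -u when the stem ends in a voiced consonant (*gawnutbiv*, *vozow*); -wer when the stem ends in a vowel (*iwemi*, *ja*).
*bedhavof* — final sound /f/ (a voiceless consonant) → -ew → *bedhavofew*.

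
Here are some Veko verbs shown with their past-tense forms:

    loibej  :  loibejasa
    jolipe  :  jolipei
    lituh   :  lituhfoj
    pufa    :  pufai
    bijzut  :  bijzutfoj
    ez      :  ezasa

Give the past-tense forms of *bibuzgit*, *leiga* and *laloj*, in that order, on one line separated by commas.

bibuzgitfoj, leigai, lalojasa

The alternation tracks the final sound of the stem — -foj when the stem ends in a voiceless consonant (*lituh*, *bijzut*); -asa when the stem ends in a voiced consonant (*loibej*, *ez*); -i when the stem ends in a vowel (*jolipe*, *pufa*).
*bibuzgit* — final sound /t/ (a voiceless consonant) → -foj → *bibuzgitfoj*.
*leiga*: final sound = /a/, a vowel → -i → *leigai*.
The final sound of *laloj* is /j/, which is a voiced consonant, so the suffix is -asa, giving *lalojasa*.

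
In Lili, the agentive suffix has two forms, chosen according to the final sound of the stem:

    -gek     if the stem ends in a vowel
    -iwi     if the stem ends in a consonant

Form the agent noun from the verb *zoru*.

The final sound of *zoru* is /u/, which is a vowel, so the suffix is -gek, giving *zorugek*.

zorugek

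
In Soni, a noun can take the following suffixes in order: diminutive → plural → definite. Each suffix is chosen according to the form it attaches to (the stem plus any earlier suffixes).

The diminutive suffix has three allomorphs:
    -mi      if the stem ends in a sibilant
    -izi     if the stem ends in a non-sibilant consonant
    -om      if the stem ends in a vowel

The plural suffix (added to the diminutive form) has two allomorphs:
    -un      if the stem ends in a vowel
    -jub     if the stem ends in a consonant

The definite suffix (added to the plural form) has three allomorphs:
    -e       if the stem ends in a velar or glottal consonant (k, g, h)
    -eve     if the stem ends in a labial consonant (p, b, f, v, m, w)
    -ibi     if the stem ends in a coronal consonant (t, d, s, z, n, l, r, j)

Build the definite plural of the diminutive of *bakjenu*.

Since the final sound of *bakjenu* is /u/ (a vowel), it takes -om, giving *bakjenuom*.
The diminutive form *bakjenuom* — final sound /m/ (a consonant) → -jub → *bakjenuomjub*.
Since the final consonant of the plural form *bakjenuomjub* is /b/ (labial), it takes -eve, giving *bakjenuomjubeve*.

bakjenuomjubeve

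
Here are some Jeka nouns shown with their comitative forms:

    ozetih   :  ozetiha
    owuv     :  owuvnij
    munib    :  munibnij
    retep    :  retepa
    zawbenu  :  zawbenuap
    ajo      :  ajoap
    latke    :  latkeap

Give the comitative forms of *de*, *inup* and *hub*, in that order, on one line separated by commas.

deap, inupa, hubnij

Looking at the final sound of each stem: -a when the stem ends in a voiceless consonant (*ozetih*, *retep*); -nij when the stem ends in a voiced consonant (*owuv*, *munib*); -ap when the stem ends in a vowel (*zawbenu*, *ajo*, *latke*).
*de*: final sound = /e/, a vowel → -ap → *deap*.
Since the final sound of *inup* is /p/ (a voiceless consonant), it takes -a, giving *inupa*.
*hub* — final sound /b/ (a voiced consonant) → -nij → *hubnij*.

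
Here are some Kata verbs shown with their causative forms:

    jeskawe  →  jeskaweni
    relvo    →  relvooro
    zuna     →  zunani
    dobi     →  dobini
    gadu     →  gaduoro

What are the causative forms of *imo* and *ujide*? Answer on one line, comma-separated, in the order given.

imooro, ujideni

The pattern is rounding harmony: -oro when the last vowel of the stem is a rounded vowel (*relvo*, *gadu*); -ni when the last vowel of the stem is an unrounded vowel (*jeskawe*, *zuna*, *dobi*).
The last vowel of *imo* is /o/, which is a rounded vowel, so the suffix is -oro, giving *imooro*.
*ujide*: last vowel = /e/, an unrounded vowel → -ni → *ujideni*.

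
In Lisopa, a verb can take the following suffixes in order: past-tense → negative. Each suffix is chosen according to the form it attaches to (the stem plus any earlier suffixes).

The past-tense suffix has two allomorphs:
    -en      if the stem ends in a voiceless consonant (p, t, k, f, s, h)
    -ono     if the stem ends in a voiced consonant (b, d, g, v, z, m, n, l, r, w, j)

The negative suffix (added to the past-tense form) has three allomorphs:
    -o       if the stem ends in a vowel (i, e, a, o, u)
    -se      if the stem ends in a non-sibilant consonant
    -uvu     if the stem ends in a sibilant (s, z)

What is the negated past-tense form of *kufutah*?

*kufutah*: final consonant = /h/, voiceless → -en → *kufutahen*.
The past-tense form *kufutahen* — final sound /n/ (a non-sibilant consonant) → -se → *kufutahense*.

kufutahense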